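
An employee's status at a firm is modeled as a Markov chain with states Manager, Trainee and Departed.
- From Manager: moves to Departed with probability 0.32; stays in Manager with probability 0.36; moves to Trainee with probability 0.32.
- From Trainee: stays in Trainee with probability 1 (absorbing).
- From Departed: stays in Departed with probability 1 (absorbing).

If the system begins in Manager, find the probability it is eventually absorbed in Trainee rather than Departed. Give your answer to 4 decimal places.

0.5000

Let h(s) be the probability of absorption at Trainee starting from transient state s. Then h(Trainee) = 1 and h(Departed) = 0. By first-step analysis:
h(Manager) = 0.36·h(Manager) + 0.32·1 + 0.32·0
Solving: h(Manager) = 0.5000.
Starting from Manager, the probability is 0.5000.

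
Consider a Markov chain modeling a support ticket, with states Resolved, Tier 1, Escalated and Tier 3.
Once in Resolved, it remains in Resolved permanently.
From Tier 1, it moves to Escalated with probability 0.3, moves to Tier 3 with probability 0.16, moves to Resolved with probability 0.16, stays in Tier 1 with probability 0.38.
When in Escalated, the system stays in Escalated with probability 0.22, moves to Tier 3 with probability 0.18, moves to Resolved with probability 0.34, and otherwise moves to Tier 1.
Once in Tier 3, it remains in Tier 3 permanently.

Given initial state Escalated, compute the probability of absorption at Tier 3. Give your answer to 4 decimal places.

0.3777

Let h(s) be the probability of absorption at Tier 3 starting from transient state s. Then h(Tier 3) = 1 and h(Resolved) = 0. By first-step analysis:
h(Tier 1) = 0.16·0 + 0.38·h(Tier 1) + 0.3·h(Escalated) + 0.16·1
h(Escalated) = 0.34·0 + 0.26·h(Tier 1) + 0.22·h(Escalated) + 0.18·1
Solving: h(Tier 1) = 0.4408, h(Escalated) = 0.3777.
Starting from Escalated, the probability is 0.3777.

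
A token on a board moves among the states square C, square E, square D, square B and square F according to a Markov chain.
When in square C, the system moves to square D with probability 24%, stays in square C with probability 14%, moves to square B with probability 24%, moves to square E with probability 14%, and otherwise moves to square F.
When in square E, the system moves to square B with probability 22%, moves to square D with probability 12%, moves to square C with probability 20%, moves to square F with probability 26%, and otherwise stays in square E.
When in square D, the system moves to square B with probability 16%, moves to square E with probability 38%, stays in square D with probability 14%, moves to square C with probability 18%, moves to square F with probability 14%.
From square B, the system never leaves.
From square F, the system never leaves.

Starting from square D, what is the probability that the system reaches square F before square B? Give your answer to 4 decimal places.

Let h(s) be the probability of absorption at square F starting from transient state s. Then h(square F) = 1 and h(square B) = 0. By first-step analysis:
h(square C) = 0.14·h(square C) + 0.14·h(square E) + 0.24·h(square D) + 0.24·0 + 0.24·1
h(square E) = 0.2·h(square C) + 0.2·h(square E) + 0.12·h(square D) + 0.22·0 + 0.26·1
h(square D) = 0.18·h(square C) + 0.38·h(square E) + 0.14·h(square D) + 0.16·0 + 0.14·1
Solving: h(square C) = 0.5045, h(square E) = 0.5263, h(square D) = 0.5009.
Starting from square D, the probability is 0.5009.

0.5009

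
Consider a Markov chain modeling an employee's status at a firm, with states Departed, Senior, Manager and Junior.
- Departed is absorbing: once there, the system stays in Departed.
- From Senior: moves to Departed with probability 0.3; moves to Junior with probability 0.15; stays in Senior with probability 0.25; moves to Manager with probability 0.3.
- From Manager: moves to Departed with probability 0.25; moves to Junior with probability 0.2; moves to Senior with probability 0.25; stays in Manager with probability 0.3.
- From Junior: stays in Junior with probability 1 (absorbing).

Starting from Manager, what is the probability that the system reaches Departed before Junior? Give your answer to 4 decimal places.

Let h(s) be the probability of absorption at Departed starting from transient state s. Then h(Departed) = 1 and h(Junior) = 0. By first-step analysis:
h(Senior) = 0.3·1 + 0.25·h(Senior) + 0.3·h(Manager) + 0.15·0
h(Manager) = 0.25·1 + 0.25·h(Senior) + 0.3·h(Manager) + 0.2·0
Solving: h(Senior) = 0.6333, h(Manager) = 0.5833.
Starting from Manager, the probability is 0.5833.

0.5833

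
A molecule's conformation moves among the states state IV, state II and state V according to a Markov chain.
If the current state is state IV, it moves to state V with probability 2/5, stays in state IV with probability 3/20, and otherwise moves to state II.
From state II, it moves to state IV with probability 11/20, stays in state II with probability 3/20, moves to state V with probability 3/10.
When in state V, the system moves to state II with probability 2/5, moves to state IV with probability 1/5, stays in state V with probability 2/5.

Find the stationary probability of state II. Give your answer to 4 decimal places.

0.3320

Let the stationary distribution be π with π = πP and π_1 + π_2 + π_3 = 1.
π_1 = 0.15·π_1 + 0.55·π_2 + 0.2·π_3
π_2 = 0.45·π_1 + 0.15·π_2 + 0.4·π_3
Solving with the normalization constraint gives π = (0.3012, 0.3320, 0.3668).
So the stationary probability of state II is 0.3320.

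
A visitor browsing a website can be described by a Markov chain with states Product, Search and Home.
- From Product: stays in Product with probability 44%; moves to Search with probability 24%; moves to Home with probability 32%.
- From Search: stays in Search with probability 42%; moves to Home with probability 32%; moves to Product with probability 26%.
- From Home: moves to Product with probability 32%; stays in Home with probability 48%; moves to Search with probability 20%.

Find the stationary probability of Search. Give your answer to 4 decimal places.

0.2741

Let the stationary distribution be π with π = πP and π_1 + π_2 + π_3 = 1.
π_1 = 0.44·π_1 + 0.26·π_2 + 0.32·π_3
π_2 = 0.24·π_1 + 0.42·π_2 + 0.2·π_3
Solving with the normalization constraint gives π = (0.3449, 0.2741, 0.3810).
So the stationary probability of Search is 0.2741.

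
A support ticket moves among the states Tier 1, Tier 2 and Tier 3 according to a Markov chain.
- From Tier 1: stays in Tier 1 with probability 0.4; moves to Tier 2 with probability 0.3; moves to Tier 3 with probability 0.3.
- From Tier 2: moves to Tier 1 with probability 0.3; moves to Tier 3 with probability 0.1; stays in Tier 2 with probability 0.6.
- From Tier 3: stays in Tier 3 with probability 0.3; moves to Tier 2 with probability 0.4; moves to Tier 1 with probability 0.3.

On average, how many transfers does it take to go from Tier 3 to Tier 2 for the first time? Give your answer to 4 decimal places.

Let t(s) be the expected number of transfers to first reach Tier 2 from state s, with t(Tier 2) = 0. Conditioning on the first transfer:
t(Tier 1) = 1 + 0.4·t(Tier 1) + 0.3·t(Tier 3)
t(Tier 3) = 1 + 0.3·t(Tier 1) + 0.3·t(Tier 3)
Solving: t(Tier 1) = 3.0303, t(Tier 3) = 2.7273.
Expected transfers from Tier 3 to Tier 2: 2.7273.

2.7273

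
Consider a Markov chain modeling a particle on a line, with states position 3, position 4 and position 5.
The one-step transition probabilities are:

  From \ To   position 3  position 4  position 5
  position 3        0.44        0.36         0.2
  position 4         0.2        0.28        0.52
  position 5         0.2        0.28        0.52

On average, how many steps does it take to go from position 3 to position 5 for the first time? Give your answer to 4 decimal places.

Let t(s) be the expected number of steps to first reach position 5 from state s, with t(position 5) = 0. Conditioning on the first step:
t(position 3) = 1 + 0.44·t(position 3) + 0.36·t(position 4)
t(position 4) = 1 + 0.2·t(position 3) + 0.28·t(position 4)
Solving: t(position 3) = 3.2609, t(position 4) = 2.2947.
Expected steps from position 3 to position 5: 3.2609.

3.2609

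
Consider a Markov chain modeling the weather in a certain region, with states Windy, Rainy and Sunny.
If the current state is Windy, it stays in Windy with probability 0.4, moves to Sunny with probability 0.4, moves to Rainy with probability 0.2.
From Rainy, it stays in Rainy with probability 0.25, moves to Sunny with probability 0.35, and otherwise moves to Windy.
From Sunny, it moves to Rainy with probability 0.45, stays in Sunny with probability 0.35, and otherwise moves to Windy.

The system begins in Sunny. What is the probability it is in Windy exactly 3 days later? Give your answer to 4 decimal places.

0.3280

Propagate the distribution vector 3 days from Sunny.
After 0 days: (0.0000, 0.0000, 1.0000)
After 1 day: (0.2000, 0.4500, 0.3500)
After 2 days: (0.3300, 0.3100, 0.3600)
After 3 days: (0.3280, 0.3055, 0.3665)
P(in Windy after 3 days) = 0.3280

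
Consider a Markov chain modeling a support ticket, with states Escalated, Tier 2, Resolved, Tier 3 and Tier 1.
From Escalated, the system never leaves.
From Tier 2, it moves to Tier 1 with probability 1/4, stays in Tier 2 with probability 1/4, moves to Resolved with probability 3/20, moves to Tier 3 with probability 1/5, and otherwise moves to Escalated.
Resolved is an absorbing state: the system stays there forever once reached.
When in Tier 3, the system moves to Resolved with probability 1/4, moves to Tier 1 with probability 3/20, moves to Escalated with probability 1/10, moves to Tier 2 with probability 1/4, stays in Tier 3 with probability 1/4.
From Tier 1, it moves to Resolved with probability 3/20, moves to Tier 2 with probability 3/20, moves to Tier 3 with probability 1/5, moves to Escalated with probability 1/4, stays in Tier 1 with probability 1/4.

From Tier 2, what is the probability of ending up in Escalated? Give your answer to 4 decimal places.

Let h(s) be the probability of absorption at Escalated starting from transient state s. Then h(Escalated) = 1 and h(Resolved) = 0. By first-step analysis:
h(Tier 2) = 0.15·1 + 0.25·h(Tier 2) + 0.15·0 + 0.2·h(Tier 3) + 0.25·h(Tier 1)
h(Tier 3) = 0.1·1 + 0.25·h(Tier 2) + 0.25·0 + 0.25·h(Tier 3) + 0.15·h(Tier 1)
h(Tier 1) = 0.25·1 + 0.15·h(Tier 2) + 0.15·0 + 0.2·h(Tier 3) + 0.25·h(Tier 1)
Solving: h(Tier 2) = 0.4870, h(Tier 3) = 0.4033, h(Tier 1) = 0.5383.
Starting from Tier 2, the probability is 0.4870.

0.4870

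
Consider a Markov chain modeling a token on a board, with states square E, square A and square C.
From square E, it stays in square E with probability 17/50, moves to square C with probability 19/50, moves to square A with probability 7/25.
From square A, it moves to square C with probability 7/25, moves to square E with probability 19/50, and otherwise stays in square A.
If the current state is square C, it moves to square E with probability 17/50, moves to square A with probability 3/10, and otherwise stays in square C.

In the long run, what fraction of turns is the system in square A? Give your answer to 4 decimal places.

Let the stationary distribution be π with π = πP and π_1 + π_2 + π_3 = 1.
π_1 = 0.34·π_1 + 0.38·π_2 + 0.34·π_3
π_2 = 0.28·π_1 + 0.34·π_2 + 0.3·π_3
Solving with the normalization constraint gives π = (0.3522, 0.3052, 0.3426).
So the stationary probability of square A is 0.3052.

0.3052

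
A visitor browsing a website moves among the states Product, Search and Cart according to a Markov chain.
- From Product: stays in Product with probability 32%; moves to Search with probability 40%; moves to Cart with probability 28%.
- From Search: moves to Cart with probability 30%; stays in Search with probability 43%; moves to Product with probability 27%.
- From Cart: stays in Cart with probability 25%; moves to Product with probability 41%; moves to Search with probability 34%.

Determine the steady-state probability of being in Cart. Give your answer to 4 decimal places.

Let the stationary distribution be π with π = πP and π_1 + π_2 + π_3 = 1.
π_1 = 0.32·π_1 + 0.27·π_2 + 0.41·π_3
π_2 = 0.4·π_1 + 0.43·π_2 + 0.34·π_3
Solving with the normalization constraint gives π = (0.3254, 0.3951, 0.2795).
So the stationary probability of Cart is 0.2795.

0.2795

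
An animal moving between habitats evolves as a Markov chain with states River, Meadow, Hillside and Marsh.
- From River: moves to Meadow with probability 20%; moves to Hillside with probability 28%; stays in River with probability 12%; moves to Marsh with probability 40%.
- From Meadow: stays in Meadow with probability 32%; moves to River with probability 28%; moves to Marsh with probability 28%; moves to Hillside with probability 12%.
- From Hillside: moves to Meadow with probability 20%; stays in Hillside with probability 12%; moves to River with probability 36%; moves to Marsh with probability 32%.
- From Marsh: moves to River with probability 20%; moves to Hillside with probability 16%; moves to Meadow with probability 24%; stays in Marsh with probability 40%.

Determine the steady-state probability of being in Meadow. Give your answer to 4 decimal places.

Let the stationary distribution be π with π = πP and π_1 + π_2 + π_3 + π_4 = 1.
π_1 = 0.12·π_1 + 0.28·π_2 + 0.36·π_3 + 0.2·π_4
π_2 = 0.2·π_1 + 0.32·π_2 + 0.2·π_3 + 0.24·π_4
π_3 = 0.28·π_1 + 0.12·π_2 + 0.12·π_3 + 0.16·π_4
Solving with the normalization constraint gives π = (0.2285, 0.2435, 0.1708, 0.3571).
So the stationary probability of Meadow is 0.2435.

0.2435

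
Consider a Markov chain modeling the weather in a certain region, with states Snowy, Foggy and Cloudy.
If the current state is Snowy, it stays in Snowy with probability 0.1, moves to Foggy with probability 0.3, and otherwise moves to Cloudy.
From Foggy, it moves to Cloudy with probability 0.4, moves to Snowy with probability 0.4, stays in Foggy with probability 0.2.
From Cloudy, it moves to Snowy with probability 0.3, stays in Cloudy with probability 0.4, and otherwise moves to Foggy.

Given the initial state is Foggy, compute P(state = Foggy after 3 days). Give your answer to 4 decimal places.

0.2720

Propagate the distribution vector 3 days from Foggy.
After 0 days: (0.0000, 1.0000, 0.0000)
After 1 day: (0.4000, 0.2000, 0.4000)
After 2 days: (0.2400, 0.2800, 0.4800)
After 3 days: (0.2800, 0.2720, 0.4480)
P(in Foggy after 3 days) = 0.2720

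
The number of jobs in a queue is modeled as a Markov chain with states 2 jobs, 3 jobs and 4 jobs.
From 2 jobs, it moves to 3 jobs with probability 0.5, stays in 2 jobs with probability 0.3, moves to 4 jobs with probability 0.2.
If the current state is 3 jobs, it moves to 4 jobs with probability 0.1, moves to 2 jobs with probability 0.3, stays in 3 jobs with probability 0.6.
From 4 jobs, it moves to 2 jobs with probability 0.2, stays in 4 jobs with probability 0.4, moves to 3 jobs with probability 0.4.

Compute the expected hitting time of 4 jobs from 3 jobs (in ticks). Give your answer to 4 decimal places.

Let t(s) be the expected number of ticks to first reach 4 jobs from state s, with t(4 jobs) = 0. Conditioning on the first tick:
t(2 jobs) = 1 + 0.3·t(2 jobs) + 0.5·t(3 jobs)
t(3 jobs) = 1 + 0.3·t(2 jobs) + 0.6·t(3 jobs)
Solving: t(2 jobs) = 6.9231, t(3 jobs) = 7.6923.
Expected ticks from 3 jobs to 4 jobs: 7.6923.

7.6923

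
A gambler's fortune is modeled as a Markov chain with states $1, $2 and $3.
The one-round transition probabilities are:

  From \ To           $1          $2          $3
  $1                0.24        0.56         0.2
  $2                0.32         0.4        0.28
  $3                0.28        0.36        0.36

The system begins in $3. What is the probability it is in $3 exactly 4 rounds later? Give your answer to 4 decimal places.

Propagate the distribution vector 4 rounds from $3.
After 0 rounds: (0.0000, 0.0000, 1.0000)
After 1 round: (0.2800, 0.3600, 0.3600)
After 2 rounds: (0.2832, 0.4304, 0.2864)
After 3 rounds: (0.2859, 0.4339, 0.2803)
After 4 rounds: (0.2859, 0.4345, 0.2795)
P(in $3 after 4 rounds) = 0.2795

0.2795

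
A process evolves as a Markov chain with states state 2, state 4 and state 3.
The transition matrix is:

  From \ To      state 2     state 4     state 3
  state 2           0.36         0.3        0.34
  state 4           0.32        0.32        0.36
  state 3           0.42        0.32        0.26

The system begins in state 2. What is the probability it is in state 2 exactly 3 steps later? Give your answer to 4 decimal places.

0.3666

Propagate the distribution vector 3 steps from state 2.
After 0 steps: (1.0000, 0.0000, 0.0000)
After 1 step: (0.3600, 0.3000, 0.3400)
After 2 steps: (0.3684, 0.3128, 0.3188)
After 3 steps: (0.3666, 0.3126, 0.3208)
P(in state 2 after 3 steps) = 0.3666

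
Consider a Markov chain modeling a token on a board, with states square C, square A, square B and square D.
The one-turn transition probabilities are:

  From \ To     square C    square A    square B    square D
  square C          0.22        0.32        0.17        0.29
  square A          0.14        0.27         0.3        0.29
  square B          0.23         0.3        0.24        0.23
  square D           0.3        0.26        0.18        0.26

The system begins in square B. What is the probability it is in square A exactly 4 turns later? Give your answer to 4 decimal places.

0.2851

Propagate the distribution vector 4 turns from square B.
After 0 turns: (0.0000, 0.0000, 1.0000, 0.0000)
After 1 turn: (0.2300, 0.3000, 0.2400, 0.2300)
After 2 turns: (0.2168, 0.2864, 0.2281, 0.2687)
After 3 turns: (0.2209, 0.2850, 0.2259, 0.2683)
After 4 turns: (0.2209, 0.2851, 0.2255, 0.2684)
P(in square A after 4 turns) = 0.2851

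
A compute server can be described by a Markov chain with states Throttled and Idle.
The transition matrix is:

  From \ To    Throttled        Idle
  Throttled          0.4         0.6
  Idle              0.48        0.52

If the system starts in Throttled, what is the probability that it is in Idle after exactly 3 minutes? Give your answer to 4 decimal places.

Propagate the distribution vector 3 minutes from Throttled.
After 0 minutes: (1.0000, 0.0000)
After 1 minute: (0.4000, 0.6000)
After 2 minutes: (0.4480, 0.5520)
After 3 minutes: (0.4442, 0.5558)
P(in Idle after 3 minutes) = 0.5558

0.5558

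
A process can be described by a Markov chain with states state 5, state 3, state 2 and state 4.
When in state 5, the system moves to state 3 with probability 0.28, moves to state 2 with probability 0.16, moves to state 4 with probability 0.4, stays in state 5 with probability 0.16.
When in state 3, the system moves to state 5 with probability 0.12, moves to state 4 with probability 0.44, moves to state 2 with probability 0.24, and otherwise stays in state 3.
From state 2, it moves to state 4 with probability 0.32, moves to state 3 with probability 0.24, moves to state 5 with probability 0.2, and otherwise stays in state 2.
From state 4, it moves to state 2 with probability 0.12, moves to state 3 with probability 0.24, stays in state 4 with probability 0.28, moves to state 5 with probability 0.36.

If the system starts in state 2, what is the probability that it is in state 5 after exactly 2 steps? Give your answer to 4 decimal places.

Propagate the distribution vector 2 steps from state 2.
After 0 steps: (0.0000, 0.0000, 1.0000, 0.0000)
After 1 step: (0.2000, 0.2400, 0.2400, 0.3200)
After 2 steps: (0.2240, 0.2384, 0.1856, 0.3520)
P(in state 5 after 2 steps) = 0.2240

0.2240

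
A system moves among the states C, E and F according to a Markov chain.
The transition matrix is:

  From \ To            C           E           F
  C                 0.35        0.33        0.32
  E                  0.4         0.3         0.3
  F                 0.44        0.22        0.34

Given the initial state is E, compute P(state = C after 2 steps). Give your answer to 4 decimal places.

0.3920

Sum over the intermediate state after 1 step:
P = P(E→C)·P(C→C) + P(E→E)·P(E→C) + P(E→F)·P(F→C)
  = 0.4×0.35 + 0.3×0.4 + 0.3×0.44
  = 0.1400 + 0.1200 + 0.1320 = 0.3920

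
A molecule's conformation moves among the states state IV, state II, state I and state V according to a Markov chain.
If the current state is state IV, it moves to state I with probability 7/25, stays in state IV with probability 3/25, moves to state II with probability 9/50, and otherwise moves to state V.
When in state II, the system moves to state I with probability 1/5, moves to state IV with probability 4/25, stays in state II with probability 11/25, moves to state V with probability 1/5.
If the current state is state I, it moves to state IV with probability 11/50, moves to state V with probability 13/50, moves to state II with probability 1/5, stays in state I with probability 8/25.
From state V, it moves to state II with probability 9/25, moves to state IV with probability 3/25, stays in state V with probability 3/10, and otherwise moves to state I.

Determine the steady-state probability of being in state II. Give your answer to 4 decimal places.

0.3174

Let the stationary distribution be π with π = πP and π_1 + π_2 + π_3 + π_4 = 1.
π_1 = 0.12·π_1 + 0.16·π_2 + 0.22·π_3 + 0.12·π_4
π_2 = 0.18·π_1 + 0.44·π_2 + 0.2·π_3 + 0.36·π_4
π_3 = 0.28·π_1 + 0.2·π_2 + 0.32·π_3 + 0.22·π_4
Solving with the normalization constraint gives π = (0.1575, 0.3174, 0.2479, 0.2772).
So the stationary probability of state II is 0.3174.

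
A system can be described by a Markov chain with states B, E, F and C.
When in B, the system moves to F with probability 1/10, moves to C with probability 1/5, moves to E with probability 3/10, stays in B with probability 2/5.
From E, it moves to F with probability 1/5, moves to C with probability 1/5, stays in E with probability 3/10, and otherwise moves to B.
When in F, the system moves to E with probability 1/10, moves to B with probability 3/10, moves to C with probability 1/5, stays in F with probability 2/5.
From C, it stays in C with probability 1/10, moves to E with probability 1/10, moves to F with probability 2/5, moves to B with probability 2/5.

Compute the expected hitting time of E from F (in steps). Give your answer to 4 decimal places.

Let t(s) be the expected number of steps to first reach E from state s, with t(E) = 0. Conditioning on the first step:
t(B) = 1 + 0.4·t(B) + 0.1·t(F) + 0.2·t(C)
t(F) = 1 + 0.3·t(B) + 0.4·t(F) + 0.2·t(C)
t(C) = 1 + 0.4·t(B) + 0.4·t(F) + 0.1·t(C)
Solving: t(B) = 4.5562, t(F) = 5.8580, t(C) = 5.7396.
Expected steps from F to E: 5.8580.

5.8580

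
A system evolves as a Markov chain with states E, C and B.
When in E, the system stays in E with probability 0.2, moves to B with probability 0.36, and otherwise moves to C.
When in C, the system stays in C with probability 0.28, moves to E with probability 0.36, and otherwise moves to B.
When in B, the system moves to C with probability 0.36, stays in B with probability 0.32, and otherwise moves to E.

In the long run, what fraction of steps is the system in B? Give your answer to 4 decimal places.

0.3462

Let the stationary distribution be π with π = πP and π_1 + π_2 + π_3 = 1.
π_1 = 0.2·π_1 + 0.36·π_2 + 0.32·π_3
π_2 = 0.44·π_1 + 0.28·π_2 + 0.36·π_3
Solving with the normalization constraint gives π = (0.2984, 0.3554, 0.3462).
So the stationary probability of B is 0.3462.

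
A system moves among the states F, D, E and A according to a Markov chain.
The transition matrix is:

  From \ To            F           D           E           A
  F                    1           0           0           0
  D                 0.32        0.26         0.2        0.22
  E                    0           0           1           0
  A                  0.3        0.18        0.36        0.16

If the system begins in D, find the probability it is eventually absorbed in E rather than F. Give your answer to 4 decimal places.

Let h(s) be the probability of absorption at E starting from transient state s. Then h(E) = 1 and h(F) = 0. By first-step analysis:
h(D) = 0.32·0 + 0.26·h(D) + 0.2·1 + 0.22·h(A)
h(A) = 0.3·0 + 0.18·h(D) + 0.36·1 + 0.16·h(A)
Solving: h(D) = 0.4247, h(A) = 0.5196.
Starting from D, the probability is 0.4247.

0.4247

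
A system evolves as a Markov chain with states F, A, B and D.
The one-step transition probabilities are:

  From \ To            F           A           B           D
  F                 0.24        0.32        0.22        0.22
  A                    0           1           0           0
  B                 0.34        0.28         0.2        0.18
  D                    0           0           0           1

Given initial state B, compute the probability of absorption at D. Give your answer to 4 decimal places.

0.3968

Let h(s) be the probability of absorption at D starting from transient state s. Then h(D) = 1 and h(A) = 0. By first-step analysis:
h(F) = 0.24·h(F) + 0.32·0 + 0.22·h(B) + 0.22·1
h(B) = 0.34·h(F) + 0.28·0 + 0.2·h(B) + 0.18·1
Solving: h(F) = 0.4044, h(B) = 0.3968.
Starting from B, the probability is 0.3968.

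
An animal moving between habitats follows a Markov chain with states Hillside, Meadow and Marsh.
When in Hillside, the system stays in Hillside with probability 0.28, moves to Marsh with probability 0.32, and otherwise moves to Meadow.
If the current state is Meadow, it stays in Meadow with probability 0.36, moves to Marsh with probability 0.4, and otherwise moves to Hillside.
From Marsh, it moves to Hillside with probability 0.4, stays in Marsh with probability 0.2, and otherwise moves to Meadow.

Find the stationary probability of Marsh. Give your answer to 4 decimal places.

0.3132

Let the stationary distribution be π with π = πP and π_1 + π_2 + π_3 = 1.
π_1 = 0.28·π_1 + 0.24·π_2 + 0.4·π_3
π_2 = 0.4·π_1 + 0.36·π_2 + 0.4·π_3
Solving with the normalization constraint gives π = (0.3022, 0.3846, 0.3132).
So the stationary probability of Marsh is 0.3132.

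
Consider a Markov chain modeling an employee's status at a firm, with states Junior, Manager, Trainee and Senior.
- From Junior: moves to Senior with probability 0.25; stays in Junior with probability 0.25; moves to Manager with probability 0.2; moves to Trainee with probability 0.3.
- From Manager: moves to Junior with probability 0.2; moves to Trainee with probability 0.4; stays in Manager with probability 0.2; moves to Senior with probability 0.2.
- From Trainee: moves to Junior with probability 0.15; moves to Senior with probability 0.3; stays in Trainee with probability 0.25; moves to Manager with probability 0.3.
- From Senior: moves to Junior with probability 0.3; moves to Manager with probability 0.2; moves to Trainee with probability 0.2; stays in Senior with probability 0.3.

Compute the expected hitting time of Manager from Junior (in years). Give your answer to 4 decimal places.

4.4260

Let t(s) be the expected number of years to first reach Manager from state s, with t(Manager) = 0. Conditioning on the first year:
t(Junior) = 1 + 0.25·t(Junior) + 0.3·t(Trainee) + 0.25·t(Senior)
t(Trainee) = 1 + 0.15·t(Junior) + 0.25·t(Trainee) + 0.3·t(Senior)
t(Senior) = 1 + 0.3·t(Junior) + 0.2·t(Trainee) + 0.3·t(Senior)
Solving: t(Junior) = 4.4260, t(Trainee) = 4.0066, t(Senior) = 4.4702.
Expected years from Junior to Manager: 4.4260.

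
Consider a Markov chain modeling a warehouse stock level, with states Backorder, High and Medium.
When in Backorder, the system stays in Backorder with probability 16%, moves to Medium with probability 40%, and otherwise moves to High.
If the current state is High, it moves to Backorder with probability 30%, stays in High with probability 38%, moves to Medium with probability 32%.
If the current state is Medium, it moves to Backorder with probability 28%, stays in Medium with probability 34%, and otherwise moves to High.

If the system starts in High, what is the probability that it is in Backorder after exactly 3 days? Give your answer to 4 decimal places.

0.2578

Propagate the distribution vector 3 days from High.
After 0 days: (0.0000, 1.0000, 0.0000)
After 1 day: (0.3000, 0.3800, 0.3200)
After 2 days: (0.2516, 0.3980, 0.3504)
After 3 days: (0.2578, 0.3951, 0.3471)
P(in Backorder after 3 days) = 0.2578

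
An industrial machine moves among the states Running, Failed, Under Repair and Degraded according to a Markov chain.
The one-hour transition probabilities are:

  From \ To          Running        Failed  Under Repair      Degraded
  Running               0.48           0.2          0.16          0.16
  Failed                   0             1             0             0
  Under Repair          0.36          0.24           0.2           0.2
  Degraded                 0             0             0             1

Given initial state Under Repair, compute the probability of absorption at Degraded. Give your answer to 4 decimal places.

Let h(s) be the probability of absorption at Degraded starting from transient state s. Then h(Degraded) = 1 and h(Failed) = 0. By first-step analysis:
h(Running) = 0.48·h(Running) + 0.2·0 + 0.16·h(Under Repair) + 0.16·1
h(Under Repair) = 0.36·h(Running) + 0.24·0 + 0.2·h(Under Repair) + 0.2·1
Solving: h(Running) = 0.4464, h(Under Repair) = 0.4509.
Starting from Under Repair, the probability is 0.4509.

0.4509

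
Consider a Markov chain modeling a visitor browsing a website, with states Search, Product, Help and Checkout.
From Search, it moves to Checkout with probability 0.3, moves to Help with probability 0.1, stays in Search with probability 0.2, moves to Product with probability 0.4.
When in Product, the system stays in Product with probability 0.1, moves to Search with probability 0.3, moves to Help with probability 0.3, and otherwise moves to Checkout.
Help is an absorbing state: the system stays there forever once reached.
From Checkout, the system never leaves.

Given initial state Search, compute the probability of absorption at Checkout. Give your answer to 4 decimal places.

0.6500

Let h(s) be the probability of absorption at Checkout starting from transient state s. Then h(Checkout) = 1 and h(Help) = 0. By first-step analysis:
h(Search) = 0.2·h(Search) + 0.4·h(Product) + 0.1·0 + 0.3·1
h(Product) = 0.3·h(Search) + 0.1·h(Product) + 0.3·0 + 0.3·1
Solving: h(Search) = 0.6500, h(Product) = 0.5500.
Starting from Search, the probability is 0.6500.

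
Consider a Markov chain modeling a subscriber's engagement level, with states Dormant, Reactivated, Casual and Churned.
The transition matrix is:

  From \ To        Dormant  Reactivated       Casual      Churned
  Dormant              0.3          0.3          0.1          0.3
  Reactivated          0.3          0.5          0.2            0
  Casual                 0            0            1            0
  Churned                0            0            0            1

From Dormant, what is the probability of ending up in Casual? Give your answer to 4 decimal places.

Let h(s) be the probability of absorption at Casual starting from transient state s. Then h(Casual) = 1 and h(Churned) = 0. By first-step analysis:
h(Dormant) = 0.3·h(Dormant) + 0.3·h(Reactivated) + 0.1·1 + 0.3·0
h(Reactivated) = 0.3·h(Dormant) + 0.5·h(Reactivated) + 0.2·1
Solving: h(Dormant) = 0.4231, h(Reactivated) = 0.6538.
Starting from Dormant, the probability is 0.4231.

0.4231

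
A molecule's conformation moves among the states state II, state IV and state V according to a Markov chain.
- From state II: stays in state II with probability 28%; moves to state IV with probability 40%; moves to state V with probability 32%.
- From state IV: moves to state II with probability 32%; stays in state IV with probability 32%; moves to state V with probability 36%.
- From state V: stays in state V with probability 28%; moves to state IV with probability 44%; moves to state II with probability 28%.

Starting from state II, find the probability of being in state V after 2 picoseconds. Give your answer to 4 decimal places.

Sum over the intermediate state after 1 picosecond:
P = P(state II→state II)·P(state II→state V) + P(state II→state IV)·P(state IV→state V) + P(state II→state V)·P(state V→state V)
  = 0.28×0.32 + 0.4×0.36 + 0.32×0.28
  = 0.0896 + 0.1440 + 0.0896 = 0.3232

0.3232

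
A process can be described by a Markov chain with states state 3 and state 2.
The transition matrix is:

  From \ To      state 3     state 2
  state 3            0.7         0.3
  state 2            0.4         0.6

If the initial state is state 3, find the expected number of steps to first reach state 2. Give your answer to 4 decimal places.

3.3333

Let t(s) be the expected number of steps to first reach state 2 from state s, with t(state 2) = 0. Conditioning on the first step:
t(state 3) = 1 + 0.7·t(state 3)
Solving: t(state 3) = 3.3333.
Expected steps from state 3 to state 2: 3.3333.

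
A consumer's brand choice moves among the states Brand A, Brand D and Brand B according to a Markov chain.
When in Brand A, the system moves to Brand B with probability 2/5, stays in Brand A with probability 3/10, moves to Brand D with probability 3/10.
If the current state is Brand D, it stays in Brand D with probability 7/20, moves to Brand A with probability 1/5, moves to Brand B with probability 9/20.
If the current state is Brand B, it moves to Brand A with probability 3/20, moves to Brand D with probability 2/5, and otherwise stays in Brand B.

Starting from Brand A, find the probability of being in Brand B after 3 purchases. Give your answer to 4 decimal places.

0.4395

Propagate the distribution vector 3 purchases from Brand A.
After 0 purchases: (1.0000, 0.0000, 0.0000)
After 1 purchase: (0.3000, 0.3000, 0.4000)
After 2 purchases: (0.2100, 0.3550, 0.4350)
After 3 purchases: (0.1993, 0.3613, 0.4395)
P(in Brand B after 3 purchases) = 0.4395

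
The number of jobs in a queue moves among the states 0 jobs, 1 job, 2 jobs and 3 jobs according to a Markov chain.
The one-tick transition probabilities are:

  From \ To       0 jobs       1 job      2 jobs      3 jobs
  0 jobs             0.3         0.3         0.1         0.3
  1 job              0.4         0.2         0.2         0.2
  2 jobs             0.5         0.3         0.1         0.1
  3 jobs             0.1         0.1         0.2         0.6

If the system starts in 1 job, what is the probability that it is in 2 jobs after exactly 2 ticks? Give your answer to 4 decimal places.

Propagate the distribution vector 2 ticks from 1 job.
After 0 ticks: (0.0000, 1.0000, 0.0000, 0.0000)
After 1 tick: (0.4000, 0.2000, 0.2000, 0.2000)
After 2 ticks: (0.3200, 0.2400, 0.1400, 0.3000)
P(in 2 jobs after 2 ticks) = 0.1400

0.1400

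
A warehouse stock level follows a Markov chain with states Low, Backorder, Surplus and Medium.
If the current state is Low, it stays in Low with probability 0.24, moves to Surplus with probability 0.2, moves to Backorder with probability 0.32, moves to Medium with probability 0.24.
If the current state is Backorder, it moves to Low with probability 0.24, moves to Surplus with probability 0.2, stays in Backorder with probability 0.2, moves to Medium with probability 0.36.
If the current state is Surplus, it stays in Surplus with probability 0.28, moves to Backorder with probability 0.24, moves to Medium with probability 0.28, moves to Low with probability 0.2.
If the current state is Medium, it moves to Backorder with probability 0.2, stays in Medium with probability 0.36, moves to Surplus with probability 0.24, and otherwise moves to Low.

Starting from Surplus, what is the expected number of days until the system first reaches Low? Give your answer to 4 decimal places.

4.7908

Let t(s) be the expected number of days to first reach Low from state s, with t(Low) = 0. Conditioning on the first day:
t(Backorder) = 1 + 0.2·t(Backorder) + 0.2·t(Surplus) + 0.36·t(Medium)
t(Surplus) = 1 + 0.24·t(Backorder) + 0.28·t(Surplus) + 0.28·t(Medium)
t(Medium) = 1 + 0.2·t(Backorder) + 0.24·t(Surplus) + 0.36·t(Medium)
Solving: t(Backorder) = 4.6072, t(Surplus) = 4.7908, t(Medium) = 4.7988.
Expected days from Surplus to Low: 4.7908.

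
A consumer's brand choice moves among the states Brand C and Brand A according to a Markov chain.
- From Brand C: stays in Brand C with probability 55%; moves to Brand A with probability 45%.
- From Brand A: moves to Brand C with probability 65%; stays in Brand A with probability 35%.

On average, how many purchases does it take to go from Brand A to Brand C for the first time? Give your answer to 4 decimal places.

Let t(s) be the expected number of purchases to first reach Brand C from state s, with t(Brand C) = 0. Conditioning on the first purchase:
t(Brand A) = 1 + 0.35·t(Brand A)
Solving: t(Brand A) = 1.5385.
Expected purchases from Brand A to Brand C: 1.5385.

1.5385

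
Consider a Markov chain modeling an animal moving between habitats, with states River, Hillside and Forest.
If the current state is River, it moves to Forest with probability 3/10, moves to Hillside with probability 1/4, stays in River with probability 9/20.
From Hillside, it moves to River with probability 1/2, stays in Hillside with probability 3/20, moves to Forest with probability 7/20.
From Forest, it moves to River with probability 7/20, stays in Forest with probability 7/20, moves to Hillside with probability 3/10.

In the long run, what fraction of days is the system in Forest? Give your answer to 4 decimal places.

Let the stationary distribution be π with π = πP and π_1 + π_2 + π_3 = 1.
π_1 = 0.45·π_1 + 0.5·π_2 + 0.35·π_3
π_2 = 0.25·π_1 + 0.15·π_2 + 0.3·π_3
Solving with the normalization constraint gives π = (0.4293, 0.2422, 0.3285).
So the stationary probability of Forest is 0.3285.

0.3285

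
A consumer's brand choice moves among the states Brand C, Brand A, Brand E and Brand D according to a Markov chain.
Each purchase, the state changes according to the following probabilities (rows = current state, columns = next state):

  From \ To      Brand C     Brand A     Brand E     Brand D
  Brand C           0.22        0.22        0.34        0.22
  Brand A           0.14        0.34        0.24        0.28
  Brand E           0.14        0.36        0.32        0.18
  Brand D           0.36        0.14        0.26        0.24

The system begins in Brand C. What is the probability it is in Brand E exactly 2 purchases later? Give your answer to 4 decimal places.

0.2936

Propagate the distribution vector 2 purchases from Brand C.
After 0 purchases: (1.0000, 0.0000, 0.0000, 0.0000)
After 1 purchase: (0.2200, 0.2200, 0.3400, 0.2200)
After 2 purchases: (0.2060, 0.2764, 0.2936, 0.2240)
P(in Brand E after 2 purchases) = 0.2936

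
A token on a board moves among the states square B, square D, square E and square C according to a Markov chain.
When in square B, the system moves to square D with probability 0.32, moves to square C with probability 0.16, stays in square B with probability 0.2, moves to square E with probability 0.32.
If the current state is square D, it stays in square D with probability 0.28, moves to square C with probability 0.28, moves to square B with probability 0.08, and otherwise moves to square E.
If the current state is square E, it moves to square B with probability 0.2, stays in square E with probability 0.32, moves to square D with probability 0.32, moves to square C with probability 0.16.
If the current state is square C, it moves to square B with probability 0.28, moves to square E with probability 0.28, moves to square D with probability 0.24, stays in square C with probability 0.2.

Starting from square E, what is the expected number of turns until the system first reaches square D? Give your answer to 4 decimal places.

3.2609

Let t(s) be the expected number of turns to first reach square D from state s, with t(square D) = 0. Conditioning on the first turn:
t(square B) = 1 + 0.2·t(square B) + 0.32·t(square E) + 0.16·t(square C)
t(square E) = 1 + 0.2·t(square B) + 0.32·t(square E) + 0.16·t(square C)
t(square C) = 1 + 0.28·t(square B) + 0.28·t(square E) + 0.2·t(square C)
Solving: t(square B) = 3.2609, t(square E) = 3.2609, t(square C) = 3.5326.
Expected turns from square E to square D: 3.2609.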